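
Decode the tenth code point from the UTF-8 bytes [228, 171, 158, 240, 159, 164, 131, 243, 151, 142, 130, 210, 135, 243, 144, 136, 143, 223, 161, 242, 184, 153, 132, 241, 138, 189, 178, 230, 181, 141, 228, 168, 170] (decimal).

U+4A2A

Offset 0: leading byte 0xE4 = 11100100 → 3-byte char #1 = E4 AB 9E.
Offset 3: leading byte 0xF0 = 11110000 → 4-byte char #2 = F0 9F A4 83.
Offset 7: leading byte 0xF3 = 11110011 → 4-byte char #3 = F3 97 8E 82.
Offset 11: leading byte 0xD2 = 11010010 → 2-byte char #4 = D2 87.
Offset 13: leading byte 0xF3 = 11110011 → 4-byte char #5 = F3 90 88 8F.
Offset 17: leading byte 0xDF = 11011111 → 2-byte char #6 = DF A1.
Offset 19: leading byte 0xF2 = 11110010 → 4-byte char #7 = F2 B8 99 84.
Offset 23: leading byte 0xF1 = 11110001 → 4-byte char #8 = F1 8A BD B2.
Offset 27: leading byte 0xE6 = 11100110 → 3-byte char #9 = E6 B5 8D.
Offset 30: leading byte 0xE4 = 11100100 → 3-byte char #10 = E4 A8 AA.
Leading byte 0xE4 = 11100100 matches 1110xxxx → 3-byte sequence.
Byte 1: 0xE4 = 11100100, payload 0100 (4 bits).
Byte 2: 0xA8 = 10101000 (10xxxxxx ✓), payload 101000.
Byte 3: 0xAA = 10101010 (10xxxxxx ✓), payload 101010.
Concatenate: 0100101000101010 = 0x4A2A (16 bits → U+4A2A).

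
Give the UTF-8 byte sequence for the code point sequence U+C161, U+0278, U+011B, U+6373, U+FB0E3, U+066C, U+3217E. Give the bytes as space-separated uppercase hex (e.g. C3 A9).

EC 85 A1 C9 B8 C4 9B E6 8D B3 F3 BB 83 A3 D9 AC F0 B2 85 BE

U+C161: 3-byte form → EC 85 A1.
U+0278: 2-byte form → C9 B8.
U+011B: 2-byte form → C4 9B.
U+6373: 3-byte form → E6 8D B3.
U+FB0E3: 4-byte form → F3 BB 83 A3.
U+066C: 2-byte form → D9 AC.
U+3217E: 4-byte form → F0 B2 85 BE.
Concatenated (20 bytes): EC 85 A1 C9 B8 C4 9B E6 8D B3 F3 BB 83 A3 D9 AC F0 B2 85 BE.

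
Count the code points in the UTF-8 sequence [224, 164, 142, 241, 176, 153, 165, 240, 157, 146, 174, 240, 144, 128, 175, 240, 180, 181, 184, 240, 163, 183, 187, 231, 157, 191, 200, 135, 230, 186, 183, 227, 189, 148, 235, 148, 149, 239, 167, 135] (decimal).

12

Byte at offset 0: 0xE0 = 11100000 → 3-byte char (#1). Advance 3.
Byte at offset 3: 0xF1 = 11110001 → 4-byte char (#2). Advance 4.
Byte at offset 7: 0xF0 = 11110000 → 4-byte char (#3). Advance 4.
Byte at offset 11: 0xF0 = 11110000 → 4-byte char (#4). Advance 4.
Byte at offset 15: 0xF0 = 11110000 → 4-byte char (#5). Advance 4.
Byte at offset 19: 0xF0 = 11110000 → 4-byte char (#6). Advance 4.
Byte at offset 23: 0xE7 = 11100111 → 3-byte char (#7). Advance 3.
Byte at offset 26: 0xC8 = 11001000 → 2-byte char (#8). Advance 2.
Byte at offset 28: 0xE6 = 11100110 → 3-byte char (#9). Advance 3.
Byte at offset 31: 0xE3 = 11100011 → 3-byte char (#10). Advance 3.
Byte at offset 34: 0xEB = 11101011 → 3-byte char (#11). Advance 3.
Byte at offset 37: 0xEF = 11101111 → 3-byte char (#12). Advance 3.
Reached end at offset 40 after 12 code points.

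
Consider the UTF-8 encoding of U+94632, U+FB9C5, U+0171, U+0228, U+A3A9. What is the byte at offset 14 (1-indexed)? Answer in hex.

1-indexed offset 14 is 0-indexed offset 13.
U+94632 → 4-byte form F2 94 98 B2 at offsets 0–3.
U+FB9C5 → 4-byte form F3 BB A7 85 at offsets 4–7.
U+0171 → 2-byte form C5 B1 at offsets 8–9.
U+0228 → 2-byte form C8 A8 at offsets 10–11.
U+A3A9 → 3-byte form EA 8E A9 at offsets 12–14.
Offset 13 falls in char 5's range; it's byte 2 of EA 8E A9 = 0x8E.

0x8E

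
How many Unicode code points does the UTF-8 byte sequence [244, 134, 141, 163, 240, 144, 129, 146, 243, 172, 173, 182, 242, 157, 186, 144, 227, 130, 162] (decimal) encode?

5

Byte at offset 0: 0xF4 = 11110100 → 4-byte char (#1). Advance 4.
Byte at offset 4: 0xF0 = 11110000 → 4-byte char (#2). Advance 4.
Byte at offset 8: 0xF3 = 11110011 → 4-byte char (#3). Advance 4.
Byte at offset 12: 0xF2 = 11110010 → 4-byte char (#4). Advance 4.
Byte at offset 16: 0xE3 = 11100011 → 3-byte char (#5). Advance 3.
Reached end at offset 19 after 5 code points.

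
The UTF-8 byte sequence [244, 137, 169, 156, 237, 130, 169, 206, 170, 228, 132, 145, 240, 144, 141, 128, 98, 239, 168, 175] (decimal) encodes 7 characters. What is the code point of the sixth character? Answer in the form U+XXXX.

U+0062

Offset 0: leading byte 0xF4 = 11110100 → 4-byte char #1 = F4 89 A9 9C.
Offset 4: leading byte 0xED = 11101101 → 3-byte char #2 = ED 82 A9.
Offset 7: leading byte 0xCE = 11001110 → 2-byte char #3 = CE AA.
Offset 9: leading byte 0xE4 = 11100100 → 3-byte char #4 = E4 84 91.
Offset 12: leading byte 0xF0 = 11110000 → 4-byte char #5 = F0 90 8D 80.
Offset 16: leading byte 0x62 = 01100010 → 1-byte char #6 = 62.
Leading byte 0x62 = 01100010 matches 0xxxxxxx → 1-byte sequence.
Byte 1: 0x62 = 01100010, payload 1100010 (7 bits).
Concatenate: 1100010 = 0x62 (7 bits → U+0062).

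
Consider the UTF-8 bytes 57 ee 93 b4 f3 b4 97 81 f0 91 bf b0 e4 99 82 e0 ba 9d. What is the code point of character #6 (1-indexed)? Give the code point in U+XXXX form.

Offset 0: leading byte 0x57 = 01010111 → 1-byte char #1 = 57.
Offset 1: leading byte 0xEE = 11101110 → 3-byte char #2 = EE 93 B4.
Offset 4: leading byte 0xF3 = 11110011 → 4-byte char #3 = F3 B4 97 81.
Offset 8: leading byte 0xF0 = 11110000 → 4-byte char #4 = F0 91 BF B0.
Offset 12: leading byte 0xE4 = 11100100 → 3-byte char #5 = E4 99 82.
Offset 15: leading byte 0xE0 = 11100000 → 3-byte char #6 = E0 BA 9D.
Leading byte 0xE0 = 11100000 matches 1110xxxx → 3-byte sequence.
Byte 1: 0xE0 = 11100000, payload 0000 (4 bits).
Byte 2: 0xBA = 10111010 (10xxxxxx ✓), payload 111010.
Byte 3: 0x9D = 10011101 (10xxxxxx ✓), payload 011101.
Concatenate: 0000111010011101 = 0xE9D (16 bits → U+0E9D).

U+0E9D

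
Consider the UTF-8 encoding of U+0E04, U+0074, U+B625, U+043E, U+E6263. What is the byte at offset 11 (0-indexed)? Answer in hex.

U+0E04 → 3-byte form E0 B8 84 at offsets 0–2.
U+0074 → 1-byte form 74 at offsets 3–3.
U+B625 → 3-byte form EB 98 A5 at offsets 4–6.
U+043E → 2-byte form D0 BE at offsets 7–8.
U+E6263 → 4-byte form F3 A6 89 A3 at offsets 9–12.
Offset 11 falls in char 5's range; it's byte 3 of F3 A6 89 A3 = 0x89.

0x89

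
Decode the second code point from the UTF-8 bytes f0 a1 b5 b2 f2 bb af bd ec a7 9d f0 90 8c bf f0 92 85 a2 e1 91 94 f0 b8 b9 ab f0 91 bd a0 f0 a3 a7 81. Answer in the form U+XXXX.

U+BBBFD

Offset 0: leading byte 0xF0 = 11110000 → 4-byte char #1 = F0 A1 B5 B2.
Offset 4: leading byte 0xF2 = 11110010 → 4-byte char #2 = F2 BB AF BD.
Leading byte 0xF2 = 11110010 matches 11110xxx → 4-byte sequence.
Byte 1: 0xF2 = 11110010, payload 010 (3 bits).
Byte 2: 0xBB = 10111011 (10xxxxxx ✓), payload 111011.
Byte 3: 0xAF = 10101111 (10xxxxxx ✓), payload 101111.
Byte 4: 0xBD = 10111101 (10xxxxxx ✓), payload 111101.
Concatenate: 010111011101111111101 = 0xBBBFD (21 bits → U+BBBFD).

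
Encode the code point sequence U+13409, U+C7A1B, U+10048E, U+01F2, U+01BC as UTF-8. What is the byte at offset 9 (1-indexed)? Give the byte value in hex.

1-indexed offset 9 is 0-indexed offset 8.
U+13409 → 4-byte form F0 93 90 89 at offsets 0–3.
U+C7A1B → 4-byte form F3 87 A8 9B at offsets 4–7.
U+10048E → 4-byte form F4 80 92 8E at offsets 8–11.
Offset 8 falls in char 3's range; it's byte 1 of F4 80 92 8E = 0xF4.

0xF4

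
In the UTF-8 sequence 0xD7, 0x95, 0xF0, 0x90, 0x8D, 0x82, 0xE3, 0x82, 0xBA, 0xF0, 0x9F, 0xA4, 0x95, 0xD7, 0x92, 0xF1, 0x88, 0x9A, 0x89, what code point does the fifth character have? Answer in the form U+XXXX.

U+05D2

Offset 0: leading byte 0xD7 = 11010111 → 2-byte char #1 = D7 95.
Offset 2: leading byte 0xF0 = 11110000 → 4-byte char #2 = F0 90 8D 82.
Offset 6: leading byte 0xE3 = 11100011 → 3-byte char #3 = E3 82 BA.
Offset 9: leading byte 0xF0 = 11110000 → 4-byte char #4 = F0 9F A4 95.
Offset 13: leading byte 0xD7 = 11010111 → 2-byte char #5 = D7 92.
Leading byte 0xD7 = 11010111 matches 110xxxxx → 2-byte sequence.
Byte 1: 0xD7 = 11010111, payload 10111 (5 bits).
Byte 2: 0x92 = 10010010 (10xxxxxx ✓), payload 010010.
Concatenate: 10111010010 = 0x5D2 (11 bits → U+05D2).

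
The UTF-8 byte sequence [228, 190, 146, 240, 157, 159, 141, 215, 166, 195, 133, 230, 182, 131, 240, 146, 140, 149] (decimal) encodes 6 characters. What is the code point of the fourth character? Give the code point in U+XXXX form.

U+00C5

Offset 0: leading byte 0xE4 = 11100100 → 3-byte char #1 = E4 BE 92.
Offset 3: leading byte 0xF0 = 11110000 → 4-byte char #2 = F0 9D 9F 8D.
Offset 7: leading byte 0xD7 = 11010111 → 2-byte char #3 = D7 A6.
Offset 9: leading byte 0xC3 = 11000011 → 2-byte char #4 = C3 85.
Leading byte 0xC3 = 11000011 matches 110xxxxx → 2-byte sequence.
Byte 1: 0xC3 = 11000011, payload 00011 (5 bits).
Byte 2: 0x85 = 10000101 (10xxxxxx ✓), payload 000101.
Concatenate: 00011000101 = 0xC5 (11 bits → U+00C5).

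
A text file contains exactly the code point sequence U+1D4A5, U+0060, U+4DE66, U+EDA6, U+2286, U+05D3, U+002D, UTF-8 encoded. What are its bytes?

F0 9D 92 A5 60 F1 8D B9 A6 EE B6 A6 E2 8A 86 D7 93 2D

U+1D4A5: 4-byte form → F0 9D 92 A5.
U+0060: 1-byte form → 60.
U+4DE66: 4-byte form → F1 8D B9 A6.
U+EDA6: 3-byte form → EE B6 A6.
U+2286: 3-byte form → E2 8A 86.
U+05D3: 2-byte form → D7 93.
U+002D: 1-byte form → 2D.
Concatenated (18 bytes): F0 9D 92 A5 60 F1 8D B9 A6 EE B6 A6 E2 8A 86 D7 93 2D.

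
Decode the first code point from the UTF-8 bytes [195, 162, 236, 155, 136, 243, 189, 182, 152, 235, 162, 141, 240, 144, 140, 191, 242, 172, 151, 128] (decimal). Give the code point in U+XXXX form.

U+00E2

Offset 0: leading byte 0xC3 = 11000011 → 2-byte char #1 = C3 A2.
Leading byte 0xC3 = 11000011 matches 110xxxxx → 2-byte sequence.
Byte 1: 0xC3 = 11000011, payload 00011 (5 bits).
Byte 2: 0xA2 = 10100010 (10xxxxxx ✓), payload 100010.
Concatenate: 00011100010 = 0xE2 (11 bits → U+00E2).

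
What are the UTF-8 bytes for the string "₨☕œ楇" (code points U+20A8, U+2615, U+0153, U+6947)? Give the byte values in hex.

U+20A8: 3-byte form → E2 82 A8.
U+2615: 3-byte form → E2 98 95.
U+0153: 2-byte form → C5 93.
U+6947: 3-byte form → E6 A5 87.
Concatenated (11 bytes): E2 82 A8 E2 98 95 C5 93 E6 A5 87.

E2 82 A8 E2 98 95 C5 93 E6 A5 87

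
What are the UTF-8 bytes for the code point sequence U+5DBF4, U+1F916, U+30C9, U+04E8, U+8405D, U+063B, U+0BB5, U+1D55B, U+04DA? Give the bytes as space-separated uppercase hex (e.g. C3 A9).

U+5DBF4: 4-byte form → F1 9D AF B4.
U+1F916: 4-byte form → F0 9F A4 96.
U+30C9: 3-byte form → E3 83 89.
U+04E8: 2-byte form → D3 A8.
U+8405D: 4-byte form → F2 84 81 9D.
U+063B: 2-byte form → D8 BB.
U+0BB5: 3-byte form → E0 AE B5.
U+1D55B: 4-byte form → F0 9D 95 9B.
U+04DA: 2-byte form → D3 9A.
Concatenated (28 bytes): F1 9D AF B4 F0 9F A4 96 E3 83 89 D3 A8 F2 84 81 9D D8 BB E0 AE B5 F0 9D 95 9B D3 9A.

F1 9D AF B4 F0 9F A4 96 E3 83 89 D3 A8 F2 84 81 9D D8 BB E0 AE B5 F0 9D 95 9B D3 9A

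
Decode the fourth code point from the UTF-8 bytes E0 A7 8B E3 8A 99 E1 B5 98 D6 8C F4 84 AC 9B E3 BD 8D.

Offset 0: leading byte 0xE0 = 11100000 → 3-byte char #1 = E0 A7 8B.
Offset 3: leading byte 0xE3 = 11100011 → 3-byte char #2 = E3 8A 99.
Offset 6: leading byte 0xE1 = 11100001 → 3-byte char #3 = E1 B5 98.
Offset 9: leading byte 0xD6 = 11010110 → 2-byte char #4 = D6 8C.
Leading byte 0xD6 = 11010110 matches 110xxxxx → 2-byte sequence.
Byte 1: 0xD6 = 11010110, payload 10110 (5 bits).
Byte 2: 0x8C = 10001100 (10xxxxxx ✓), payload 001100.
Concatenate: 10110001100 = 0x58C (11 bits → U+058C).

U+058C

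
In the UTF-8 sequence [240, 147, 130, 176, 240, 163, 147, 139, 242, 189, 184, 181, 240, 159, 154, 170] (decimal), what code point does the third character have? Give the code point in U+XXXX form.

Offset 0: leading byte 0xF0 = 11110000 → 4-byte char #1 = F0 93 82 B0.
Offset 4: leading byte 0xF0 = 11110000 → 4-byte char #2 = F0 A3 93 8B.
Offset 8: leading byte 0xF2 = 11110010 → 4-byte char #3 = F2 BD B8 B5.
Leading byte 0xF2 = 11110010 matches 11110xxx → 4-byte sequence.
Byte 1: 0xF2 = 11110010, payload 010 (3 bits).
Byte 2: 0xBD = 10111101 (10xxxxxx ✓), payload 111101.
Byte 3: 0xB8 = 10111000 (10xxxxxx ✓), payload 111000.
Byte 4: 0xB5 = 10110101 (10xxxxxx ✓), payload 110101.
Concatenate: 010111101111000110101 = 0xBDE35 (21 bits → U+BDE35).

U+BDE35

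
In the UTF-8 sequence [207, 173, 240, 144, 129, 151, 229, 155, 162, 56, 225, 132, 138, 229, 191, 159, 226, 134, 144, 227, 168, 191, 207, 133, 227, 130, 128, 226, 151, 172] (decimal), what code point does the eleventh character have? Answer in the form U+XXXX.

U+25EC

Offset 0: leading byte 0xCF = 11001111 → 2-byte char #1 = CF AD.
Offset 2: leading byte 0xF0 = 11110000 → 4-byte char #2 = F0 90 81 97.
Offset 6: leading byte 0xE5 = 11100101 → 3-byte char #3 = E5 9B A2.
Offset 9: leading byte 0x38 = 00111000 → 1-byte char #4 = 38.
Offset 10: leading byte 0xE1 = 11100001 → 3-byte char #5 = E1 84 8A.
Offset 13: leading byte 0xE5 = 11100101 → 3-byte char #6 = E5 BF 9F.
Offset 16: leading byte 0xE2 = 11100010 → 3-byte char #7 = E2 86 90.
Offset 19: leading byte 0xE3 = 11100011 → 3-byte char #8 = E3 A8 BF.
Offset 22: leading byte 0xCF = 11001111 → 2-byte char #9 = CF 85.
Offset 24: leading byte 0xE3 = 11100011 → 3-byte char #10 = E3 82 80.
Offset 27: leading byte 0xE2 = 11100010 → 3-byte char #11 = E2 97 AC.
Leading byte 0xE2 = 11100010 matches 1110xxxx → 3-byte sequence.
Byte 1: 0xE2 = 11100010, payload 0010 (4 bits).
Byte 2: 0x97 = 10010111 (10xxxxxx ✓), payload 010111.
Byte 3: 0xAC = 10101100 (10xxxxxx ✓), payload 101100.
Concatenate: 0010010111101100 = 0x25EC (16 bits → U+25EC).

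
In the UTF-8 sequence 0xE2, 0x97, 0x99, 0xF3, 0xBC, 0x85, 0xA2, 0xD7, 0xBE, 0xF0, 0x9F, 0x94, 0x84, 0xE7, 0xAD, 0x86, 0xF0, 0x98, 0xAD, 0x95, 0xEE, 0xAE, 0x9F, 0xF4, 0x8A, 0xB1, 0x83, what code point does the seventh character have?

U+EB9F

Offset 0: leading byte 0xE2 = 11100010 → 3-byte char #1 = E2 97 99.
Offset 3: leading byte 0xF3 = 11110011 → 4-byte char #2 = F3 BC 85 A2.
Offset 7: leading byte 0xD7 = 11010111 → 2-byte char #3 = D7 BE.
Offset 9: leading byte 0xF0 = 11110000 → 4-byte char #4 = F0 9F 94 84.
Offset 13: leading byte 0xE7 = 11100111 → 3-byte char #5 = E7 AD 86.
Offset 16: leading byte 0xF0 = 11110000 → 4-byte char #6 = F0 98 AD 95.
Offset 20: leading byte 0xEE = 11101110 → 3-byte char #7 = EE AE 9F.
Leading byte 0xEE = 11101110 matches 1110xxxx → 3-byte sequence.
Byte 1: 0xEE = 11101110, payload 1110 (4 bits).
Byte 2: 0xAE = 10101110 (10xxxxxx ✓), payload 101110.
Byte 3: 0x9F = 10011111 (10xxxxxx ✓), payload 011111.
Concatenate: 1110101110011111 = 0xEB9F (16 bits → U+EB9F).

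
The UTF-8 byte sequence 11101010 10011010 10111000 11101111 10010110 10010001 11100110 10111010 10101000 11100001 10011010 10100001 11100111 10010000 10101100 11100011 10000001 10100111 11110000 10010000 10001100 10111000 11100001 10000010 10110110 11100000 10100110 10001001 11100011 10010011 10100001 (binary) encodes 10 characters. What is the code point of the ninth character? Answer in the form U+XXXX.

Offset 0: leading byte 0xEA = 11101010 → 3-byte char #1 = EA 9A B8.
Offset 3: leading byte 0xEF = 11101111 → 3-byte char #2 = EF 96 91.
Offset 6: leading byte 0xE6 = 11100110 → 3-byte char #3 = E6 BA A8.
Offset 9: leading byte 0xE1 = 11100001 → 3-byte char #4 = E1 9A A1.
Offset 12: leading byte 0xE7 = 11100111 → 3-byte char #5 = E7 90 AC.
Offset 15: leading byte 0xE3 = 11100011 → 3-byte char #6 = E3 81 A7.
Offset 18: leading byte 0xF0 = 11110000 → 4-byte char #7 = F0 90 8C B8.
Offset 22: leading byte 0xE1 = 11100001 → 3-byte char #8 = E1 82 B6.
Offset 25: leading byte 0xE0 = 11100000 → 3-byte char #9 = E0 A6 89.
Leading byte 0xE0 = 11100000 matches 1110xxxx → 3-byte sequence.
Byte 1: 0xE0 = 11100000, payload 0000 (4 bits).
Byte 2: 0xA6 = 10100110 (10xxxxxx ✓), payload 100110.
Byte 3: 0x89 = 10001001 (10xxxxxx ✓), payload 001001.
Concatenate: 0000100110001001 = 0x989 (16 bits → U+0989).

U+0989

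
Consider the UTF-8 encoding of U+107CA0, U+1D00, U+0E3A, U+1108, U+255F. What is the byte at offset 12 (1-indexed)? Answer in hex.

1-indexed offset 12 is 0-indexed offset 11.
U+107CA0 → 4-byte form F4 87 B2 A0 at offsets 0–3.
U+1D00 → 3-byte form E1 B4 80 at offsets 4–6.
U+0E3A → 3-byte form E0 B8 BA at offsets 7–9.
U+1108 → 3-byte form E1 84 88 at offsets 10–12.
Offset 11 falls in char 4's range; it's byte 2 of E1 84 88 = 0x84.

0x84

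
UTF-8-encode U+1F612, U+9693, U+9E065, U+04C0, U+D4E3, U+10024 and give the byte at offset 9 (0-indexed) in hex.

U+1F612 → 4-byte form F0 9F 98 92 at offsets 0–3.
U+9693 → 3-byte form E9 9A 93 at offsets 4–6.
U+9E065 → 4-byte form F2 9E 81 A5 at offsets 7–10.
Offset 9 falls in char 3's range; it's byte 3 of F2 9E 81 A5 = 0x81.

0x81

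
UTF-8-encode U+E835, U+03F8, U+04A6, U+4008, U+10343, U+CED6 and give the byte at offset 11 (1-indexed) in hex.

0xF0

1-indexed offset 11 is 0-indexed offset 10.
U+E835 → 3-byte form EE A0 B5 at offsets 0–2.
U+03F8 → 2-byte form CF B8 at offsets 3–4.
U+04A6 → 2-byte form D2 A6 at offsets 5–6.
U+4008 → 3-byte form E4 80 88 at offsets 7–9.
U+10343 → 4-byte form F0 90 8D 83 at offsets 10–13.
Offset 10 falls in char 5's range; it's byte 1 of F0 90 8D 83 = 0xF0.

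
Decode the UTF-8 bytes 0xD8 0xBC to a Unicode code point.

Leading byte 0xD8 = 11011000 matches 110xxxxx → 2-byte sequence.
Byte 1: 0xD8 = 11011000, payload 11000 (5 bits).
Byte 2: 0xBC = 10111100 (10xxxxxx ✓), payload 111100.
Concatenate: 11000111100 = 0x63C (11 bits → U+063C).

U+063C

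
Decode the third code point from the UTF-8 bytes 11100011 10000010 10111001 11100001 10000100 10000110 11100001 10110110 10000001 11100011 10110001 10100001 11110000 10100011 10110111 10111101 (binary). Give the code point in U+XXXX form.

U+1D81

Offset 0: leading byte 0xE3 = 11100011 → 3-byte char #1 = E3 82 B9.
Offset 3: leading byte 0xE1 = 11100001 → 3-byte char #2 = E1 84 86.
Offset 6: leading byte 0xE1 = 11100001 → 3-byte char #3 = E1 B6 81.
Leading byte 0xE1 = 11100001 matches 1110xxxx → 3-byte sequence.
Byte 1: 0xE1 = 11100001, payload 0001 (4 bits).
Byte 2: 0xB6 = 10110110 (10xxxxxx ✓), payload 110110.
Byte 3: 0x81 = 10000001 (10xxxxxx ✓), payload 000001.
Concatenate: 0001110110000001 = 0x1D81 (16 bits → U+1D81).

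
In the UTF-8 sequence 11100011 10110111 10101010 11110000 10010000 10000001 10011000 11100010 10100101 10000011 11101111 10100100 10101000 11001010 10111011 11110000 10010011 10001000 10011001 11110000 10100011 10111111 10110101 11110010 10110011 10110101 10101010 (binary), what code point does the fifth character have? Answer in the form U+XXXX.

U+02BB

Offset 0: leading byte 0xE3 = 11100011 → 3-byte char #1 = E3 B7 AA.
Offset 3: leading byte 0xF0 = 11110000 → 4-byte char #2 = F0 90 81 98.
Offset 7: leading byte 0xE2 = 11100010 → 3-byte char #3 = E2 A5 83.
Offset 10: leading byte 0xEF = 11101111 → 3-byte char #4 = EF A4 A8.
Offset 13: leading byte 0xCA = 11001010 → 2-byte char #5 = CA BB.
Leading byte 0xCA = 11001010 matches 110xxxxx → 2-byte sequence.
Byte 1: 0xCA = 11001010, payload 01010 (5 bits).
Byte 2: 0xBB = 10111011 (10xxxxxx ✓), payload 111011.
Concatenate: 01010111011 = 0x2BB (11 bits → U+02BB).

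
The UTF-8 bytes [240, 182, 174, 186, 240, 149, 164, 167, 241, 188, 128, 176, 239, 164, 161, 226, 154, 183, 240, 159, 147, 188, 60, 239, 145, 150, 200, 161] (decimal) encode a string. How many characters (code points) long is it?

Byte at offset 0: 0xF0 = 11110000 → 4-byte char (#1). Advance 4.
Byte at offset 4: 0xF0 = 11110000 → 4-byte char (#2). Advance 4.
Byte at offset 8: 0xF1 = 11110001 → 4-byte char (#3). Advance 4.
Byte at offset 12: 0xEF = 11101111 → 3-byte char (#4). Advance 3.
Byte at offset 15: 0xE2 = 11100010 → 3-byte char (#5). Advance 3.
Byte at offset 18: 0xF0 = 11110000 → 4-byte char (#6). Advance 4.
Byte at offset 22: 0x3C = 00111100 → 1-byte char (#7). Advance 1.
Byte at offset 23: 0xEF = 11101111 → 3-byte char (#8). Advance 3.
Byte at offset 26: 0xC8 = 11001000 → 2-byte char (#9). Advance 2.
Reached end at offset 28 after 9 code points.

9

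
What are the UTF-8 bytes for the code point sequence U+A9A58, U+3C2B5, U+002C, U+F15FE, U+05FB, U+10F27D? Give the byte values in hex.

U+A9A58: 4-byte form → F2 A9 A9 98.
U+3C2B5: 4-byte form → F0 BC 8A B5.
U+002C: 1-byte form → 2C.
U+F15FE: 4-byte form → F3 B1 97 BE.
U+05FB: 2-byte form → D7 BB.
U+10F27D: 4-byte form → F4 8F 89 BD.
Concatenated (19 bytes): F2 A9 A9 98 F0 BC 8A B5 2C F3 B1 97 BE D7 BB F4 8F 89 BD.

F2 A9 A9 98 F0 BC 8A B5 2C F3 B1 97 BE D7 BB F4 8F 89 BD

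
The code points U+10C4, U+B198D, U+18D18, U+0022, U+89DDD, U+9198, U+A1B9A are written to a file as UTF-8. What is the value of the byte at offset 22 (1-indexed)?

1-indexed offset 22 is 0-indexed offset 21.
U+10C4 → 3-byte form E1 83 84 at offsets 0–2.
U+B198D → 4-byte form F2 B1 A6 8D at offsets 3–6.
U+18D18 → 4-byte form F0 98 B4 98 at offsets 7–10.
U+0022 → 1-byte form 22 at offsets 11–11.
U+89DDD → 4-byte form F2 89 B7 9D at offsets 12–15.
U+9198 → 3-byte form E9 86 98 at offsets 16–18.
U+A1B9A → 4-byte form F2 A1 AE 9A at offsets 19–22.
Offset 21 falls in char 7's range; it's byte 3 of F2 A1 AE 9A = 0xAE.

0xAE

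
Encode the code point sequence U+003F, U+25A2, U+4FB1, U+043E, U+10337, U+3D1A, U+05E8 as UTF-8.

3F E2 96 A2 E4 BE B1 D0 BE F0 90 8C B7 E3 B4 9A D7 A8

U+003F: 1-byte form → 3F.
U+25A2: 3-byte form → E2 96 A2.
U+4FB1: 3-byte form → E4 BE B1.
U+043E: 2-byte form → D0 BE.
U+10337: 4-byte form → F0 90 8C B7.
U+3D1A: 3-byte form → E3 B4 9A.
U+05E8: 2-byte form → D7 A8.
Concatenated (18 bytes): 3F E2 96 A2 E4 BE B1 D0 BE F0 90 8C B7 E3 B4 9A D7 A8.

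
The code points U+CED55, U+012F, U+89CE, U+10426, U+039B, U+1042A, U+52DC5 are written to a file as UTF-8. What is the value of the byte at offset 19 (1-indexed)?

0xAA

1-indexed offset 19 is 0-indexed offset 18.
U+CED55 → 4-byte form F3 8E B5 95 at offsets 0–3.
U+012F → 2-byte form C4 AF at offsets 4–5.
U+89CE → 3-byte form E8 A7 8E at offsets 6–8.
U+10426 → 4-byte form F0 90 90 A6 at offsets 9–12.
U+039B → 2-byte form CE 9B at offsets 13–14.
U+1042A → 4-byte form F0 90 90 AA at offsets 15–18.
Offset 18 falls in char 6's range; it's byte 4 of F0 90 90 AA = 0xAA.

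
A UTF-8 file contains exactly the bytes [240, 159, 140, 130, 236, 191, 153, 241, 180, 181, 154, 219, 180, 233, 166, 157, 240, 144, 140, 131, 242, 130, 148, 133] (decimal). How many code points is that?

7

Byte at offset 0: 0xF0 = 11110000 → 4-byte char (#1). Advance 4.
Byte at offset 4: 0xEC = 11101100 → 3-byte char (#2). Advance 3.
Byte at offset 7: 0xF1 = 11110001 → 4-byte char (#3). Advance 4.
Byte at offset 11: 0xDB = 11011011 → 2-byte char (#4). Advance 2.
Byte at offset 13: 0xE9 = 11101001 → 3-byte char (#5). Advance 3.
Byte at offset 16: 0xF0 = 11110000 → 4-byte char (#6). Advance 4.
Byte at offset 20: 0xF2 = 11110010 → 4-byte char (#7). Advance 4.
Reached end at offset 24 after 7 code points.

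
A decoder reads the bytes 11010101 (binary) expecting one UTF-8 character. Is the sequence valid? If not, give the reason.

Leading byte 0xD5 = 11010101 → 2-byte form, but only 1 byte is present.

invalid (sequence truncated)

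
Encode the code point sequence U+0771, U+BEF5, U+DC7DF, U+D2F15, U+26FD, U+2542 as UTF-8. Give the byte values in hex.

U+0771: 2-byte form → DD B1.
U+BEF5: 3-byte form → EB BB B5.
U+DC7DF: 4-byte form → F3 9C 9F 9F.
U+D2F15: 4-byte form → F3 92 BC 95.
U+26FD: 3-byte form → E2 9B BD.
U+2542: 3-byte form → E2 95 82.
Concatenated (19 bytes): DD B1 EB BB B5 F3 9C 9F 9F F3 92 BC 95 E2 9B BD E2 95 82.

DD B1 EB BB B5 F3 9C 9F 9F F3 92 BC 95 E2 9B BD E2 95 82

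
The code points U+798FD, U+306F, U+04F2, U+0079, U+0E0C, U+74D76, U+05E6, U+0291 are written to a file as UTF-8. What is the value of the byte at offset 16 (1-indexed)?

1-indexed offset 16 is 0-indexed offset 15.
U+798FD → 4-byte form F1 B9 A3 BD at offsets 0–3.
U+306F → 3-byte form E3 81 AF at offsets 4–6.
U+04F2 → 2-byte form D3 B2 at offsets 7–8.
U+0079 → 1-byte form 79 at offsets 9–9.
U+0E0C → 3-byte form E0 B8 8C at offsets 10–12.
U+74D76 → 4-byte form F1 B4 B5 B6 at offsets 13–16.
Offset 15 falls in char 6's range; it's byte 3 of F1 B4 B5 B6 = 0xB5.

0xB5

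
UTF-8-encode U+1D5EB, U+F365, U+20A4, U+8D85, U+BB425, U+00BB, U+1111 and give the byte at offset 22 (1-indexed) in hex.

1-indexed offset 22 is 0-indexed offset 21.
U+1D5EB → 4-byte form F0 9D 97 AB at offsets 0–3.
U+F365 → 3-byte form EF 8D A5 at offsets 4–6.
U+20A4 → 3-byte form E2 82 A4 at offsets 7–9.
U+8D85 → 3-byte form E8 B6 85 at offsets 10–12.
U+BB425 → 4-byte form F2 BB 90 A5 at offsets 13–16.
U+00BB → 2-byte form C2 BB at offsets 17–18.
U+1111 → 3-byte form E1 84 91 at offsets 19–21.
Offset 21 falls in char 7's range; it's byte 3 of E1 84 91 = 0x91.

0x91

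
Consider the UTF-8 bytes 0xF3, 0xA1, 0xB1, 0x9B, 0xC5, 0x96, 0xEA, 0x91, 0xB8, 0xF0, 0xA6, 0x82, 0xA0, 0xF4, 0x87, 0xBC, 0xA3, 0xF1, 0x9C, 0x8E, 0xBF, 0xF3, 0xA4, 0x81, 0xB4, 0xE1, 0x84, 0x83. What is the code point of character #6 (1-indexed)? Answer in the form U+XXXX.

U+5C3BF

Offset 0: leading byte 0xF3 = 11110011 → 4-byte char #1 = F3 A1 B1 9B.
Offset 4: leading byte 0xC5 = 11000101 → 2-byte char #2 = C5 96.
Offset 6: leading byte 0xEA = 11101010 → 3-byte char #3 = EA 91 B8.
Offset 9: leading byte 0xF0 = 11110000 → 4-byte char #4 = F0 A6 82 A0.
Offset 13: leading byte 0xF4 = 11110100 → 4-byte char #5 = F4 87 BC A3.
Offset 17: leading byte 0xF1 = 11110001 → 4-byte char #6 = F1 9C 8E BF.
Leading byte 0xF1 = 11110001 matches 11110xxx → 4-byte sequence.
Byte 1: 0xF1 = 11110001, payload 001 (3 bits).
Byte 2: 0x9C = 10011100 (10xxxxxx ✓), payload 011100.
Byte 3: 0x8E = 10001110 (10xxxxxx ✓), payload 001110.
Byte 4: 0xBF = 10111111 (10xxxxxx ✓), payload 111111.
Concatenate: 001011100001110111111 = 0x5C3BF (21 bits → U+5C3BF).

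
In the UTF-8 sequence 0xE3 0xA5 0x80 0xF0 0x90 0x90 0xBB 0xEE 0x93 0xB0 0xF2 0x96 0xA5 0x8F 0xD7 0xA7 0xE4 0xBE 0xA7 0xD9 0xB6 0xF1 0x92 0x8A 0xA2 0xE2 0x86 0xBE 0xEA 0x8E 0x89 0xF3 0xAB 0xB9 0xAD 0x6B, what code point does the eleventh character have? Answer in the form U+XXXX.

Offset 0: leading byte 0xE3 = 11100011 → 3-byte char #1 = E3 A5 80.
Offset 3: leading byte 0xF0 = 11110000 → 4-byte char #2 = F0 90 90 BB.
Offset 7: leading byte 0xEE = 11101110 → 3-byte char #3 = EE 93 B0.
Offset 10: leading byte 0xF2 = 11110010 → 4-byte char #4 = F2 96 A5 8F.
Offset 14: leading byte 0xD7 = 11010111 → 2-byte char #5 = D7 A7.
Offset 16: leading byte 0xE4 = 11100100 → 3-byte char #6 = E4 BE A7.
Offset 19: leading byte 0xD9 = 11011001 → 2-byte char #7 = D9 B6.
Offset 21: leading byte 0xF1 = 11110001 → 4-byte char #8 = F1 92 8A A2.
Offset 25: leading byte 0xE2 = 11100010 → 3-byte char #9 = E2 86 BE.
Offset 28: leading byte 0xEA = 11101010 → 3-byte char #10 = EA 8E 89.
Offset 31: leading byte 0xF3 = 11110011 → 4-byte char #11 = F3 AB B9 AD.
Leading byte 0xF3 = 11110011 matches 11110xxx → 4-byte sequence.
Byte 1: 0xF3 = 11110011, payload 011 (3 bits).
Byte 2: 0xAB = 10101011 (10xxxxxx ✓), payload 101011.
Byte 3: 0xB9 = 10111001 (10xxxxxx ✓), payload 111001.
Byte 4: 0xAD = 10101101 (10xxxxxx ✓), payload 101101.
Concatenate: 011101011111001101101 = 0xEBE6D (21 bits → U+EBE6D).

U+EBE6D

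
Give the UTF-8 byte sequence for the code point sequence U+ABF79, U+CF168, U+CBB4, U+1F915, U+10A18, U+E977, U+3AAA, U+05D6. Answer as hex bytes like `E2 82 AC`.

U+ABF79: 4-byte form → F2 AB BD B9.
U+CF168: 4-byte form → F3 8F 85 A8.
U+CBB4: 3-byte form → EC AE B4.
U+1F915: 4-byte form → F0 9F A4 95.
U+10A18: 4-byte form → F0 90 A8 98.
U+E977: 3-byte form → EE A5 B7.
U+3AAA: 3-byte form → E3 AA AA.
U+05D6: 2-byte form → D7 96.
Concatenated (27 bytes): F2 AB BD B9 F3 8F 85 A8 EC AE B4 F0 9F A4 95 F0 90 A8 98 EE A5 B7 E3 AA AA D7 96.

F2 AB BD B9 F3 8F 85 A8 EC AE B4 F0 9F A4 95 F0 90 A8 98 EE A5 B7 E3 AA AA D7 96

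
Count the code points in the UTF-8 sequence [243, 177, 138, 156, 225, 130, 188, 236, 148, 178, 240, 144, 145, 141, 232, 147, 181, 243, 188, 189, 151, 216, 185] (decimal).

Byte at offset 0: 0xF3 = 11110011 → 4-byte char (#1). Advance 4.
Byte at offset 4: 0xE1 = 11100001 → 3-byte char (#2). Advance 3.
Byte at offset 7: 0xEC = 11101100 → 3-byte char (#3). Advance 3.
Byte at offset 10: 0xF0 = 11110000 → 4-byte char (#4). Advance 4.
Byte at offset 14: 0xE8 = 11101000 → 3-byte char (#5). Advance 3.
Byte at offset 17: 0xF3 = 11110011 → 4-byte char (#6). Advance 4.
Byte at offset 21: 0xD8 = 11011000 → 2-byte char (#7). Advance 2.
Reached end at offset 23 after 7 code points.

7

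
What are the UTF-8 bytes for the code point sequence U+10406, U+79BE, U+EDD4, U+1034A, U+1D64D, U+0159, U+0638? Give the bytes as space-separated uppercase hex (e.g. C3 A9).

U+10406: 4-byte form → F0 90 90 86.
U+79BE: 3-byte form → E7 A6 BE.
U+EDD4: 3-byte form → EE B7 94.
U+1034A: 4-byte form → F0 90 8D 8A.
U+1D64D: 4-byte form → F0 9D 99 8D.
U+0159: 2-byte form → C5 99.
U+0638: 2-byte form → D8 B8.
Concatenated (22 bytes): F0 90 90 86 E7 A6 BE EE B7 94 F0 90 8D 8A F0 9D 99 8D C5 99 D8 B8.

F0 90 90 86 E7 A6 BE EE B7 94 F0 90 8D 8A F0 9D 99 8D C5 99 D8 B8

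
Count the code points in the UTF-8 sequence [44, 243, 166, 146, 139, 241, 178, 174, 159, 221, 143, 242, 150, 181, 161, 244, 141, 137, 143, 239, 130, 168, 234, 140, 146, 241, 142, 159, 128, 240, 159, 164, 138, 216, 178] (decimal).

11

Byte at offset 0: 0x2C = 00101100 → 1-byte char (#1). Advance 1.
Byte at offset 1: 0xF3 = 11110011 → 4-byte char (#2). Advance 4.
Byte at offset 5: 0xF1 = 11110001 → 4-byte char (#3). Advance 4.
Byte at offset 9: 0xDD = 11011101 → 2-byte char (#4). Advance 2.
Byte at offset 11: 0xF2 = 11110010 → 4-byte char (#5). Advance 4.
Byte at offset 15: 0xF4 = 11110100 → 4-byte char (#6). Advance 4.
Byte at offset 19: 0xEF = 11101111 → 3-byte char (#7). Advance 3.
Byte at offset 22: 0xEA = 11101010 → 3-byte char (#8). Advance 3.
Byte at offset 25: 0xF1 = 11110001 → 4-byte char (#9). Advance 4.
Byte at offset 29: 0xF0 = 11110000 → 4-byte char (#10). Advance 4.
Byte at offset 33: 0xD8 = 11011000 → 2-byte char (#11). Advance 2.
Reached end at offset 35 after 11 code points.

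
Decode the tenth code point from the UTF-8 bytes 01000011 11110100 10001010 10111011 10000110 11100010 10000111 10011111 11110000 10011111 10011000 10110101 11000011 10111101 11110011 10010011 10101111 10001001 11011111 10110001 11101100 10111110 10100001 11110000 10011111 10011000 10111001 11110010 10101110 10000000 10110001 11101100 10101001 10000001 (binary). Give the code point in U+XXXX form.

Offset 0: leading byte 0x43 = 01000011 → 1-byte char #1 = 43.
Offset 1: leading byte 0xF4 = 11110100 → 4-byte char #2 = F4 8A BB 86.
Offset 5: leading byte 0xE2 = 11100010 → 3-byte char #3 = E2 87 9F.
Offset 8: leading byte 0xF0 = 11110000 → 4-byte char #4 = F0 9F 98 B5.
Offset 12: leading byte 0xC3 = 11000011 → 2-byte char #5 = C3 BD.
Offset 14: leading byte 0xF3 = 11110011 → 4-byte char #6 = F3 93 AF 89.
Offset 18: leading byte 0xDF = 11011111 → 2-byte char #7 = DF B1.
Offset 20: leading byte 0xEC = 11101100 → 3-byte char #8 = EC BE A1.
Offset 23: leading byte 0xF0 = 11110000 → 4-byte char #9 = F0 9F 98 B9.
Offset 27: leading byte 0xF2 = 11110010 → 4-byte char #10 = F2 AE 80 B1.
Leading byte 0xF2 = 11110010 matches 11110xxx → 4-byte sequence.
Byte 1: 0xF2 = 11110010, payload 010 (3 bits).
Byte 2: 0xAE = 10101110 (10xxxxxx ✓), payload 101110.
Byte 3: 0x80 = 10000000 (10xxxxxx ✓), payload 000000.
Byte 4: 0xB1 = 10110001 (10xxxxxx ✓), payload 110001.
Concatenate: 010101110000000110001 = 0xAE031 (21 bits → U+AE031).

U+AE031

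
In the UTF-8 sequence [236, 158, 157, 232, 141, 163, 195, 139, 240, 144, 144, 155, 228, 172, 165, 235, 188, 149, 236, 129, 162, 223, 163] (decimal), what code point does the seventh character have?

Offset 0: leading byte 0xEC = 11101100 → 3-byte char #1 = EC 9E 9D.
Offset 3: leading byte 0xE8 = 11101000 → 3-byte char #2 = E8 8D A3.
Offset 6: leading byte 0xC3 = 11000011 → 2-byte char #3 = C3 8B.
Offset 8: leading byte 0xF0 = 11110000 → 4-byte char #4 = F0 90 90 9B.
Offset 12: leading byte 0xE4 = 11100100 → 3-byte char #5 = E4 AC A5.
Offset 15: leading byte 0xEB = 11101011 → 3-byte char #6 = EB BC 95.
Offset 18: leading byte 0xEC = 11101100 → 3-byte char #7 = EC 81 A2.
Leading byte 0xEC = 11101100 matches 1110xxxx → 3-byte sequence.
Byte 1: 0xEC = 11101100, payload 1100 (4 bits).
Byte 2: 0x81 = 10000001 (10xxxxxx ✓), payload 000001.
Byte 3: 0xA2 = 10100010 (10xxxxxx ✓), payload 100010.
Concatenate: 1100000001100010 = 0xC062 (16 bits → U+C062).

U+C062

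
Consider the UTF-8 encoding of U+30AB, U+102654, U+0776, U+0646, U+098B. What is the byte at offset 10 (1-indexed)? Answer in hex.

1-indexed offset 10 is 0-indexed offset 9.
U+30AB → 3-byte form E3 82 AB at offsets 0–2.
U+102654 → 4-byte form F4 82 99 94 at offsets 3–6.
U+0776 → 2-byte form DD B6 at offsets 7–8.
U+0646 → 2-byte form D9 86 at offsets 9–10.
Offset 9 falls in char 4's range; it's byte 1 of D9 86 = 0xD9.

0xD9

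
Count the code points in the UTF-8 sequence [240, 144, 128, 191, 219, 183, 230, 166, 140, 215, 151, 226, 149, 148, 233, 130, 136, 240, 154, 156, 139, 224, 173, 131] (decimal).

Byte at offset 0: 0xF0 = 11110000 → 4-byte char (#1). Advance 4.
Byte at offset 4: 0xDB = 11011011 → 2-byte char (#2). Advance 2.
Byte at offset 6: 0xE6 = 11100110 → 3-byte char (#3). Advance 3.
Byte at offset 9: 0xD7 = 11010111 → 2-byte char (#4). Advance 2.
Byte at offset 11: 0xE2 = 11100010 → 3-byte char (#5). Advance 3.
Byte at offset 14: 0xE9 = 11101001 → 3-byte char (#6). Advance 3.
Byte at offset 17: 0xF0 = 11110000 → 4-byte char (#7). Advance 4.
Byte at offset 21: 0xE0 = 11100000 → 3-byte char (#8). Advance 3.
Reached end at offset 24 after 8 code points.

8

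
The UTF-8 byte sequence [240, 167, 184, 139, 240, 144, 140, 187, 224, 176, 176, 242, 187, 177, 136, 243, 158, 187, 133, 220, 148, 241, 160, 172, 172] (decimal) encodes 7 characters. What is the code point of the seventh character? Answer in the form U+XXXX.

U+60B2C

Offset 0: leading byte 0xF0 = 11110000 → 4-byte char #1 = F0 A7 B8 8B.
Offset 4: leading byte 0xF0 = 11110000 → 4-byte char #2 = F0 90 8C BB.
Offset 8: leading byte 0xE0 = 11100000 → 3-byte char #3 = E0 B0 B0.
Offset 11: leading byte 0xF2 = 11110010 → 4-byte char #4 = F2 BB B1 88.
Offset 15: leading byte 0xF3 = 11110011 → 4-byte char #5 = F3 9E BB 85.
Offset 19: leading byte 0xDC = 11011100 → 2-byte char #6 = DC 94.
Offset 21: leading byte 0xF1 = 11110001 → 4-byte char #7 = F1 A0 AC AC.
Leading byte 0xF1 = 11110001 matches 11110xxx → 4-byte sequence.
Byte 1: 0xF1 = 11110001, payload 001 (3 bits).
Byte 2: 0xA0 = 10100000 (10xxxxxx ✓), payload 100000.
Byte 3: 0xAC = 10101100 (10xxxxxx ✓), payload 101100.
Byte 4: 0xAC = 10101100 (10xxxxxx ✓), payload 101100.
Concatenate: 001100000101100101100 = 0x60B2C (21 bits → U+60B2C).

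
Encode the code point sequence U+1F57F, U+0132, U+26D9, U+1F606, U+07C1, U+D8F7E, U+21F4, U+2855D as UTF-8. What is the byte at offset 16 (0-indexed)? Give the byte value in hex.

U+1F57F → 4-byte form F0 9F 95 BF at offsets 0–3.
U+0132 → 2-byte form C4 B2 at offsets 4–5.
U+26D9 → 3-byte form E2 9B 99 at offsets 6–8.
U+1F606 → 4-byte form F0 9F 98 86 at offsets 9–12.
U+07C1 → 2-byte form DF 81 at offsets 13–14.
U+D8F7E → 4-byte form F3 98 BD BE at offsets 15–18.
Offset 16 falls in char 6's range; it's byte 2 of F3 98 BD BE = 0x98.

0x98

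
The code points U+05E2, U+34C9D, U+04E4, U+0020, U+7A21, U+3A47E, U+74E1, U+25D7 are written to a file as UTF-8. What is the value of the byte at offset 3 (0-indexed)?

0xB4

U+05E2 → 2-byte form D7 A2 at offsets 0–1.
U+34C9D → 4-byte form F0 B4 B2 9D at offsets 2–5.
Offset 3 falls in char 2's range; it's byte 2 of F0 B4 B2 9D = 0xB4.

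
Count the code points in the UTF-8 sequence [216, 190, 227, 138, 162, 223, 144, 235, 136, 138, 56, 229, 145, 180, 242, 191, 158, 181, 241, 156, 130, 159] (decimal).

8

Byte at offset 0: 0xD8 = 11011000 → 2-byte char (#1). Advance 2.
Byte at offset 2: 0xE3 = 11100011 → 3-byte char (#2). Advance 3.
Byte at offset 5: 0xDF = 11011111 → 2-byte char (#3). Advance 2.
Byte at offset 7: 0xEB = 11101011 → 3-byte char (#4). Advance 3.
Byte at offset 10: 0x38 = 00111000 → 1-byte char (#5). Advance 1.
Byte at offset 11: 0xE5 = 11100101 → 3-byte char (#6). Advance 3.
Byte at offset 14: 0xF2 = 11110010 → 4-byte char (#7). Advance 4.
Byte at offset 18: 0xF1 = 11110001 → 4-byte char (#8). Advance 4.
Reached end at offset 22 after 8 code points.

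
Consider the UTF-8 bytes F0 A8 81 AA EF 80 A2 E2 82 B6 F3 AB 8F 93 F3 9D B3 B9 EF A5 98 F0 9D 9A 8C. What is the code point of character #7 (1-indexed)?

U+1D68C

Offset 0: leading byte 0xF0 = 11110000 → 4-byte char #1 = F0 A8 81 AA.
Offset 4: leading byte 0xEF = 11101111 → 3-byte char #2 = EF 80 A2.
Offset 7: leading byte 0xE2 = 11100010 → 3-byte char #3 = E2 82 B6.
Offset 10: leading byte 0xF3 = 11110011 → 4-byte char #4 = F3 AB 8F 93.
Offset 14: leading byte 0xF3 = 11110011 → 4-byte char #5 = F3 9D B3 B9.
Offset 18: leading byte 0xEF = 11101111 → 3-byte char #6 = EF A5 98.
Offset 21: leading byte 0xF0 = 11110000 → 4-byte char #7 = F0 9D 9A 8C.
Leading byte 0xF0 = 11110000 matches 11110xxx → 4-byte sequence.
Byte 1: 0xF0 = 11110000, payload 000 (3 bits).
Byte 2: 0x9D = 10011101 (10xxxxxx ✓), payload 011101.
Byte 3: 0x9A = 10011010 (10xxxxxx ✓), payload 011010.
Byte 4: 0x8C = 10001100 (10xxxxxx ✓), payload 001100.
Concatenate: 000011101011010001100 = 0x1D68C (21 bits → U+1D68C).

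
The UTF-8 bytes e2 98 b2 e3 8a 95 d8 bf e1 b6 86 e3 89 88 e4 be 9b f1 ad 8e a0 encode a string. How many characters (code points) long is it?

Byte at offset 0: 0xE2 = 11100010 → 3-byte char (#1). Advance 3.
Byte at offset 3: 0xE3 = 11100011 → 3-byte char (#2). Advance 3.
Byte at offset 6: 0xD8 = 11011000 → 2-byte char (#3). Advance 2.
Byte at offset 8: 0xE1 = 11100001 → 3-byte char (#4). Advance 3.
Byte at offset 11: 0xE3 = 11100011 → 3-byte char (#5). Advance 3.
Byte at offset 14: 0xE4 = 11100100 → 3-byte char (#6). Advance 3.
Byte at offset 17: 0xF1 = 11110001 → 4-byte char (#7). Advance 4.
Reached end at offset 21 after 7 code points.

7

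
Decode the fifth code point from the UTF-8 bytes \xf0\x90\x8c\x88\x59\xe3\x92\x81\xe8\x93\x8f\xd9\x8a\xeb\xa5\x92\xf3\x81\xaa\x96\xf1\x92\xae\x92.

Offset 0: leading byte 0xF0 = 11110000 → 4-byte char #1 = F0 90 8C 88.
Offset 4: leading byte 0x59 = 01011001 → 1-byte char #2 = 59.
Offset 5: leading byte 0xE3 = 11100011 → 3-byte char #3 = E3 92 81.
Offset 8: leading byte 0xE8 = 11101000 → 3-byte char #4 = E8 93 8F.
Offset 11: leading byte 0xD9 = 11011001 → 2-byte char #5 = D9 8A.
Leading byte 0xD9 = 11011001 matches 110xxxxx → 2-byte sequence.
Byte 1: 0xD9 = 11011001, payload 11001 (5 bits).
Byte 2: 0x8A = 10001010 (10xxxxxx ✓), payload 001010.
Concatenate: 11001001010 = 0x64A (11 bits → U+064A).

U+064A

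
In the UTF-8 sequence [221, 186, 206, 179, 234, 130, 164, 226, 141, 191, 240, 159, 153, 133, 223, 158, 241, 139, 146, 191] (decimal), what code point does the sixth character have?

Offset 0: leading byte 0xDD = 11011101 → 2-byte char #1 = DD BA.
Offset 2: leading byte 0xCE = 11001110 → 2-byte char #2 = CE B3.
Offset 4: leading byte 0xEA = 11101010 → 3-byte char #3 = EA 82 A4.
Offset 7: leading byte 0xE2 = 11100010 → 3-byte char #4 = E2 8D BF.
Offset 10: leading byte 0xF0 = 11110000 → 4-byte char #5 = F0 9F 99 85.
Offset 14: leading byte 0xDF = 11011111 → 2-byte char #6 = DF 9E.
Leading byte 0xDF = 11011111 matches 110xxxxx → 2-byte sequence.
Byte 1: 0xDF = 11011111, payload 11111 (5 bits).
Byte 2: 0x9E = 10011110 (10xxxxxx ✓), payload 011110.
Concatenate: 11111011110 = 0x7DE (11 bits → U+07DE).

U+07DE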